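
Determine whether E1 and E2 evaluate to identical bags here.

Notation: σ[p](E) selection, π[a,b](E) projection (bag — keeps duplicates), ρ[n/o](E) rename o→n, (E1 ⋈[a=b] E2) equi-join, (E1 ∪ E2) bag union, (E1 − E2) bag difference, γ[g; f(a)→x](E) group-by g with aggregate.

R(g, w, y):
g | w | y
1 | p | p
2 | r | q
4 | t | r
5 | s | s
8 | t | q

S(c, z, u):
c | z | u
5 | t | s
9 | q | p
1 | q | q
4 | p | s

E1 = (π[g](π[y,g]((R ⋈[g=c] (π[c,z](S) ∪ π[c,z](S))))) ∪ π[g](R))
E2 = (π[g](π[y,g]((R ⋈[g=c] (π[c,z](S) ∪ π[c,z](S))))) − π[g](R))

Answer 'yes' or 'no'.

E1 row counts bottom-up:
  R → 5
  S → 4
  π[c,z](S) → 4
  S → 4
  π[c,z](S) → 4
  (π[c,z](S) ∪ π[c,z](S)) → 8
  (R ⋈[g=c] (π[c,z](S) ∪ π[c,z](S))) → 6
  π[y,g]((R ⋈[g=c] (π[c,z](S) ∪ π[c,z](S)))) → 6
  π[g](π[y,g]((R ⋈[g=c] (π[c,z](S) ∪ π[c,z](S))))) → 6
  R → 5
  π[g](R) → 5
  (π[g](π[y,g]((R ⋈[g=c] (π[c,z](S) ∪ π[c,z](S))))) ∪ π[g](R)) → 11
E2 row counts bottom-up:
  R → 5
  S → 4
  π[c,z](S) → 4
  S → 4
  π[c,z](S) → 4
  (π[c,z](S) ∪ π[c,z](S)) → 8
  (R ⋈[g=c] (π[c,z](S) ∪ π[c,z](S))) → 6
  π[y,g]((R ⋈[g=c] (π[c,z](S) ∪ π[c,z](S)))) → 6
  π[g](π[y,g]((R ⋈[g=c] (π[c,z](S) ∪ π[c,z](S))))) → 6
  R → 5
  π[g](R) → 5
  (π[g](π[y,g]((R ⋈[g=c] (π[c,z](S) ∪ π[c,z](S))))) − π[g](R)) → 3

E1 result:
g
1
1
1
2
4
4
4
5
5
5
8
E2 result:
g
1
4
5
Witness: (1,) appears 3× in E1 but 1× in E2.

no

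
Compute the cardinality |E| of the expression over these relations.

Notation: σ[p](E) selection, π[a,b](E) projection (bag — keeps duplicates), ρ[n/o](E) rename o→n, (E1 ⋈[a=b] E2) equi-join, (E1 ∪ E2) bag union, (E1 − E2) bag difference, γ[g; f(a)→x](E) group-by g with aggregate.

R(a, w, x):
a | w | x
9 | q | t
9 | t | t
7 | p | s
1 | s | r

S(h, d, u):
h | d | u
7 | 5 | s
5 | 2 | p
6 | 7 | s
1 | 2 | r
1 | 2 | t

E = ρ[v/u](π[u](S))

Row counts bottom-up:
  S → 5
  π[u](S) → 5
  ρ[v/u](π[u](S)) → 5

|E| = 5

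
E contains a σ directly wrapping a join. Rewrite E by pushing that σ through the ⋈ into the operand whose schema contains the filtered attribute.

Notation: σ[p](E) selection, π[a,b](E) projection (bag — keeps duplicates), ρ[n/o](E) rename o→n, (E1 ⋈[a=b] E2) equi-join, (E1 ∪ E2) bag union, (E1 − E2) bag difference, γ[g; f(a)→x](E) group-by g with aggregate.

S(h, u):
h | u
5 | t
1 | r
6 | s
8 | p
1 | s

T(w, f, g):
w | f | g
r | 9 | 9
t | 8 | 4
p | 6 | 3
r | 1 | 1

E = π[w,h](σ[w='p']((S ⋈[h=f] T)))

σ filters on w, owned by the right side.
E' = π[w,h]((S ⋈[h=f] σ[w='p'](T)))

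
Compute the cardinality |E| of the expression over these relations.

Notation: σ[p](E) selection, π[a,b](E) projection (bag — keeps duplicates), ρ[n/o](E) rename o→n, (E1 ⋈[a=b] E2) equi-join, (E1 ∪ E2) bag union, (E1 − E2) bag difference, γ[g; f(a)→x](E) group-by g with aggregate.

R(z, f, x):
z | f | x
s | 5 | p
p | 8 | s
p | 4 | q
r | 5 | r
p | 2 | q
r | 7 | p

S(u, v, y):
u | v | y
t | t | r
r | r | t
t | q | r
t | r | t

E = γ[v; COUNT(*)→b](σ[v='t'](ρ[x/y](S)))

Row counts bottom-up:
  S → 4
  ρ[x/y](S) → 4
  σ[v='t'](ρ[x/y](S)) → 1
  γ[v; COUNT(*)→b](σ[v='t'](ρ[x/y](S))) → 1

|E| = 1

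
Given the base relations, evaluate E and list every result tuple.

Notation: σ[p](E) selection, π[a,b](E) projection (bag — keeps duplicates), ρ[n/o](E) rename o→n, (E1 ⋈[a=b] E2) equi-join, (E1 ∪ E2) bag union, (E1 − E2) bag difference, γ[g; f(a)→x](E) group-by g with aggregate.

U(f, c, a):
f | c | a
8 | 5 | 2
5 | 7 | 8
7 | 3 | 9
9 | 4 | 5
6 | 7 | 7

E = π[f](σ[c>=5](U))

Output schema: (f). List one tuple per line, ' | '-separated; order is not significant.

Subexpression sizes:
  U → 5
  σ[c>=5](U) → 3
  π[f](σ[c>=5](U)) → 3

== RESULT ==
f
5
6
8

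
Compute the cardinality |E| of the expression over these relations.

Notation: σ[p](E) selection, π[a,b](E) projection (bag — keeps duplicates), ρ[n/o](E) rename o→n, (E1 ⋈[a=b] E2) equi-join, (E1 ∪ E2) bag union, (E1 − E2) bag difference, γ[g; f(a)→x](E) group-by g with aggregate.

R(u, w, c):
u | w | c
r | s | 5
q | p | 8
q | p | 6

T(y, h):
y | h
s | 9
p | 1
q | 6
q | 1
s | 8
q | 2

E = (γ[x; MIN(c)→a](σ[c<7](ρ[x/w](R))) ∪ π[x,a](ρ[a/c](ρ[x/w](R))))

Subexpression sizes:
  R → 3
  ρ[x/w](R) → 3
  σ[c<7](ρ[x/w](R)) → 2
  γ[x; MIN(c)→a](σ[c<7](ρ[x/w](R))) → 2
  R → 3
  ρ[x/w](R) → 3
  ρ[a/c](ρ[x/w](R)) → 3
  π[x,a](ρ[a/c](ρ[x/w](R))) → 3
  (γ[x; MIN(c)→a](σ[c<7](ρ[x/w](R))) ∪ π[x,a](ρ[a/c](ρ[x/w](R)))) → 5

|E| = 5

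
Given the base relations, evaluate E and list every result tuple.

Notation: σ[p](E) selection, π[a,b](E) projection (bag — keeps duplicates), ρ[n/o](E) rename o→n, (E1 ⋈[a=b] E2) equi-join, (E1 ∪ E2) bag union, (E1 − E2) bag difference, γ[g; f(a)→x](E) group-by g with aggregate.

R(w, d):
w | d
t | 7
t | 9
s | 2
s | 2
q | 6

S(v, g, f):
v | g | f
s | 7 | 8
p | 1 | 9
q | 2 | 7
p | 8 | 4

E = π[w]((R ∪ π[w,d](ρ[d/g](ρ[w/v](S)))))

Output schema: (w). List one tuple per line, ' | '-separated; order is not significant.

Per-node cardinality:
  R → 5
  S → 4
  ρ[w/v](S) → 4
  ρ[d/g](ρ[w/v](S)) → 4
  π[w,d](ρ[d/g](ρ[w/v](S))) → 4
  (R ∪ π[w,d](ρ[d/g](ρ[w/v](S)))) → 9
  π[w]((R ∪ π[w,d](ρ[d/g](ρ[w/v](S))))) → 9

== RESULT ==
w
p
p
q
q
s
s
s
t
t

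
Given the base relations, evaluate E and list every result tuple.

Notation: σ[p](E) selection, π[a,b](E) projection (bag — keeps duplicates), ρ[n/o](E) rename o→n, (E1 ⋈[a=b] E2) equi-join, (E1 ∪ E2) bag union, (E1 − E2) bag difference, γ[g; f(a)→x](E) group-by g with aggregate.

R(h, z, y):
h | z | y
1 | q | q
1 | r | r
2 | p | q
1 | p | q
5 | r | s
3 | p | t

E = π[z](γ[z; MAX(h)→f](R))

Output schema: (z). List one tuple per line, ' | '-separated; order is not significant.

Row counts bottom-up:
  R → 6
  γ[z; MAX(h)→f](R) → 3
  π[z](γ[z; MAX(h)→f](R)) → 3

== RESULT ==
z
p
q
r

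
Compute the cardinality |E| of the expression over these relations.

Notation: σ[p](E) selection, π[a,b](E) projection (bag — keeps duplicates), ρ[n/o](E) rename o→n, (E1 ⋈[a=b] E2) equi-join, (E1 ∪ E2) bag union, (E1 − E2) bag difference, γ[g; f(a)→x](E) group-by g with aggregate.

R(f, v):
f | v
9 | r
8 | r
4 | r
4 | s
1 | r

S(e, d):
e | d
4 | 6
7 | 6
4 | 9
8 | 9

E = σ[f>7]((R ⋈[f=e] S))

Per-node cardinality:
  R → 5
  S → 4
  (R ⋈[f=e] S) → 5
  σ[f>7]((R ⋈[f=e] S)) → 1

|E| = 1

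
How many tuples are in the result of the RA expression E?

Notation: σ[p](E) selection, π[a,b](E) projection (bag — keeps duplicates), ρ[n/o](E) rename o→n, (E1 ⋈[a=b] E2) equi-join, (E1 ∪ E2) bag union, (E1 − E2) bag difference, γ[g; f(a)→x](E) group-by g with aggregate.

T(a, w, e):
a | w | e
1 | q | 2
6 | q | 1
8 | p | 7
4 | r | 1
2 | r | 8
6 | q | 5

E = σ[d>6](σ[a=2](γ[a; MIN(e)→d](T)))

Per-node cardinality:
  T → 6
  γ[a; MIN(e)→d](T) → 5
  σ[a=2](γ[a; MIN(e)→d](T)) → 1
  σ[d>6](σ[a=2](γ[a; MIN(e)→d](T))) → 1

|E| = 1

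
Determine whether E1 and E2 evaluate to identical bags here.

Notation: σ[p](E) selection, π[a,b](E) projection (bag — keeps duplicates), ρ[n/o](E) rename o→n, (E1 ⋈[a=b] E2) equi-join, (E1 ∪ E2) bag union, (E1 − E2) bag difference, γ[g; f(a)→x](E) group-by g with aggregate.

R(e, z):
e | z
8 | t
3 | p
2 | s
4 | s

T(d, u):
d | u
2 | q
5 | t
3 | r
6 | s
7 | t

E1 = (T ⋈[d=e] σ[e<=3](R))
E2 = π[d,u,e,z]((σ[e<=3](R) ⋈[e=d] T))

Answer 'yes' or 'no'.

E1 per-node cardinality:
  T → 5
  R → 4
  σ[e<=3](R) → 2
  (T ⋈[d=e] σ[e<=3](R)) → 2
E2 per-node cardinality:
  R → 4
  σ[e<=3](R) → 2
  T → 5
  (σ[e<=3](R) ⋈[e=d] T) → 2
  π[d,u,e,z]((σ[e<=3](R) ⋈[e=d] T)) → 2

E1 and E2 produce the same multiset:
d | u | e | z
2 | q | 2 | s
3 | r | 3 | p

yes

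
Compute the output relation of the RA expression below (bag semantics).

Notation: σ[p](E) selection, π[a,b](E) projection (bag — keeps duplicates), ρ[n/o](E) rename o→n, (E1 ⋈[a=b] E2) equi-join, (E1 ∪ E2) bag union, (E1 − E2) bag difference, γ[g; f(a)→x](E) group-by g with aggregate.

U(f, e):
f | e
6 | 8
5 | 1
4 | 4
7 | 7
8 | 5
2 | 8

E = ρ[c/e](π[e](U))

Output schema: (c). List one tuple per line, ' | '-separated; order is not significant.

Subexpression sizes:
  U → 6
  π[e](U) → 6
  ρ[c/e](π[e](U)) → 6

== RESULT ==
c
1
4
5
7
8
8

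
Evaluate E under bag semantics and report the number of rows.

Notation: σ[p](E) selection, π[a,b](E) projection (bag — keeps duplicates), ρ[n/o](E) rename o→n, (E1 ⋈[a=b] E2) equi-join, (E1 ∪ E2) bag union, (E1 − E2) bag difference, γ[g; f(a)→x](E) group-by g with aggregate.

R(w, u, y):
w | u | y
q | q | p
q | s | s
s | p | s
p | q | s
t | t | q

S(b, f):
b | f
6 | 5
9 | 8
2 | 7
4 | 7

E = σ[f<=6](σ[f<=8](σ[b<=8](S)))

Subexpression sizes:
  S → 4
  σ[b<=8](S) → 3
  σ[f<=8](σ[b<=8](S)) → 3
  σ[f<=6](σ[f<=8](σ[b<=8](S))) → 1

|E| = 1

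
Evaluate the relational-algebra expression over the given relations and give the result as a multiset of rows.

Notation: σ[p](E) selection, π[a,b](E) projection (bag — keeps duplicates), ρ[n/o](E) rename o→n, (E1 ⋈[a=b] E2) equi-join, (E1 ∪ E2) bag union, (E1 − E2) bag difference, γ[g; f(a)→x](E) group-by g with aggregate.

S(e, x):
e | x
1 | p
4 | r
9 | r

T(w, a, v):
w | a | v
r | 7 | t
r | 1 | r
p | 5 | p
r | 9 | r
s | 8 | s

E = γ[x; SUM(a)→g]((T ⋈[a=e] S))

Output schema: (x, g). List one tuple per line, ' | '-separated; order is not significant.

Per-node cardinality:
  T → 5
  S → 3
  (T ⋈[a=e] S) → 2
  γ[x; SUM(a)→g]((T ⋈[a=e] S)) → 2

== RESULT ==
x | g
p | 1
r | 9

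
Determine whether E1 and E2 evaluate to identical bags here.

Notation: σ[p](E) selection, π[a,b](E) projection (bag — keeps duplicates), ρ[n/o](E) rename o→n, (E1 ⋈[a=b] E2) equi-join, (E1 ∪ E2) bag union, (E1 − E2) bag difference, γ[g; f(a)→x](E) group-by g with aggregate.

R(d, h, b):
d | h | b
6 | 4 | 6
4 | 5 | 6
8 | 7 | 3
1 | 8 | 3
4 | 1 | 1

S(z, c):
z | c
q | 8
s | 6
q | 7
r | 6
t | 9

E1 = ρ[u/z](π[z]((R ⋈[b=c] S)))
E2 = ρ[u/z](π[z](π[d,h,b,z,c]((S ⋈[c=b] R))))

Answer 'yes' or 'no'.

E1 subexpression sizes:
  R → 5
  S → 5
  (R ⋈[b=c] S) → 4
  π[z]((R ⋈[b=c] S)) → 4
  ρ[u/z](π[z]((R ⋈[b=c] S))) → 4
E2 subexpression sizes:
  S → 5
  R → 5
  (S ⋈[c=b] R) → 4
  π[d,h,b,z,c]((S ⋈[c=b] R)) → 4
  π[z](π[d,h,b,z,c]((S ⋈[c=b] R))) → 4
  ρ[u/z](π[z](π[d,h,b,z,c]((S ⋈[c=b] R)))) → 4

E1 and E2 produce the same multiset:
u
r
r
s
s

yes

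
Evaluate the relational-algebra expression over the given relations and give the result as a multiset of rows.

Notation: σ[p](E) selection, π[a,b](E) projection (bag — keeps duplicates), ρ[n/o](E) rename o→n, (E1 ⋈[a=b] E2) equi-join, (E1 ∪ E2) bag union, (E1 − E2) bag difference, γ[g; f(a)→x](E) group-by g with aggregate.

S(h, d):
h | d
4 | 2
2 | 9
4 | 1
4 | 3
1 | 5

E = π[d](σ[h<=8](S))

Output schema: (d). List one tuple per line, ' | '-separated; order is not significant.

Subexpression sizes:
  S → 5
  σ[h<=8](S) → 5
  π[d](σ[h<=8](S)) → 5

== RESULT ==
d
1
2
3
5
9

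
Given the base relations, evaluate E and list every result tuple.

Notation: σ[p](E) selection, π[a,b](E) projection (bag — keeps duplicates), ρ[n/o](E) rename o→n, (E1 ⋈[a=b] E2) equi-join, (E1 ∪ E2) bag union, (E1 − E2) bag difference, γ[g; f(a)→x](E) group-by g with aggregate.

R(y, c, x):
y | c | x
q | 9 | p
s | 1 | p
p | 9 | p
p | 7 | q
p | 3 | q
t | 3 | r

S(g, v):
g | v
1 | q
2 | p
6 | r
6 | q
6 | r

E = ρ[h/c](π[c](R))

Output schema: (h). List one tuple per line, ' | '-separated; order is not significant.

Per-node cardinality:
  R → 6
  π[c](R) → 6
  ρ[h/c](π[c](R)) → 6

== RESULT ==
h
1
3
3
7
9
9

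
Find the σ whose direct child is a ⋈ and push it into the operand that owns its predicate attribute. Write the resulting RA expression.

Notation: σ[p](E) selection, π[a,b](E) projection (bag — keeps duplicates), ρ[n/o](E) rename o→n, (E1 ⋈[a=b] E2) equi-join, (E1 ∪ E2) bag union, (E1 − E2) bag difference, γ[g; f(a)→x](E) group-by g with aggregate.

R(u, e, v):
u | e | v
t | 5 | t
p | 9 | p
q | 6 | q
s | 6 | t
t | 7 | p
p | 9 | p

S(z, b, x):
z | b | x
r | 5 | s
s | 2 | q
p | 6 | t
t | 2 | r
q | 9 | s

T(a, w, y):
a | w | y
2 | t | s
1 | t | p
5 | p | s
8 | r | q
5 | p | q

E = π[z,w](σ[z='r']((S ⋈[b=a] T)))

σ filters on z, owned by the left side.
E' = π[z,w]((σ[z='r'](S) ⋈[b=a] T))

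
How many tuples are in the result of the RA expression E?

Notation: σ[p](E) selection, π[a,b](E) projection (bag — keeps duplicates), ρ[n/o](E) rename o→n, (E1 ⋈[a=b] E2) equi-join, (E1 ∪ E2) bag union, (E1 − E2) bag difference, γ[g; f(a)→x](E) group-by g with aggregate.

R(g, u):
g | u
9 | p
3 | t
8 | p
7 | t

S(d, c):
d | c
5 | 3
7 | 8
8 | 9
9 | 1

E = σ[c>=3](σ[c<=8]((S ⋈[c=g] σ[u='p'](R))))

Row counts bottom-up:
  S → 4
  R → 4
  σ[u='p'](R) → 2
  (S ⋈[c=g] σ[u='p'](R)) → 2
  σ[c<=8]((S ⋈[c=g] σ[u='p'](R))) → 1
  σ[c>=3](σ[c<=8]((S ⋈[c=g] σ[u='p'](R)))) → 1

|E| = 1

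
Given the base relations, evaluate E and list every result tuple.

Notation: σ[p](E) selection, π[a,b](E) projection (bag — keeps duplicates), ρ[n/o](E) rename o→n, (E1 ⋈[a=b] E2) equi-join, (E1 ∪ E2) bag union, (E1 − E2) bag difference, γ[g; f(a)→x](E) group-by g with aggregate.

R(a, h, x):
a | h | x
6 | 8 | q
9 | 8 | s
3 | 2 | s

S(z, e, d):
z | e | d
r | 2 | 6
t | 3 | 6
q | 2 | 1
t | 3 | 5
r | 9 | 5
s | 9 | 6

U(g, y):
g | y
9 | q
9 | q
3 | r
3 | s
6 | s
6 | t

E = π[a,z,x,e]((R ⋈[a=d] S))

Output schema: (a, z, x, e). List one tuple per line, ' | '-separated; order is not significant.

Row counts bottom-up:
  R → 3
  S → 6
  (R ⋈[a=d] S) → 3
  π[a,z,x,e]((R ⋈[a=d] S)) → 3

== RESULT ==
a | z | x | e
6 | r | q | 2
6 | s | q | 9
6 | t | q | 3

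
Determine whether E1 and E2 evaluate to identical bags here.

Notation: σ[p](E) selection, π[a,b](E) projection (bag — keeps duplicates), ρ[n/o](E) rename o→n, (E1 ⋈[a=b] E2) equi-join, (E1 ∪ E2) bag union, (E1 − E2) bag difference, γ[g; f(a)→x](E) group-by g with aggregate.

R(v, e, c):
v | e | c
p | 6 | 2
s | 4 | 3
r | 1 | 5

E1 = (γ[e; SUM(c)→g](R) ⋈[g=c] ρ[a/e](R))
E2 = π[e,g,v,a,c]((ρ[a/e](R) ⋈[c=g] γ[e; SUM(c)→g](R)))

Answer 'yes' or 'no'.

E1 per-node cardinality:
  R → 3
  γ[e; SUM(c)→g](R) → 3
  R → 3
  ρ[a/e](R) → 3
  (γ[e; SUM(c)→g](R) ⋈[g=c] ρ[a/e](R)) → 3
E2 per-node cardinality:
  R → 3
  ρ[a/e](R) → 3
  R → 3
  γ[e; SUM(c)→g](R) → 3
  (ρ[a/e](R) ⋈[c=g] γ[e; SUM(c)→g](R)) → 3
  π[e,g,v,a,c]((ρ[a/e](R) ⋈[c=g] γ[e; SUM(c)→g](R))) → 3

E1 and E2 produce the same multiset:
e | g | v | a | c
1 | 5 | r | 1 | 5
4 | 3 | s | 4 | 3
6 | 2 | p | 6 | 2

yes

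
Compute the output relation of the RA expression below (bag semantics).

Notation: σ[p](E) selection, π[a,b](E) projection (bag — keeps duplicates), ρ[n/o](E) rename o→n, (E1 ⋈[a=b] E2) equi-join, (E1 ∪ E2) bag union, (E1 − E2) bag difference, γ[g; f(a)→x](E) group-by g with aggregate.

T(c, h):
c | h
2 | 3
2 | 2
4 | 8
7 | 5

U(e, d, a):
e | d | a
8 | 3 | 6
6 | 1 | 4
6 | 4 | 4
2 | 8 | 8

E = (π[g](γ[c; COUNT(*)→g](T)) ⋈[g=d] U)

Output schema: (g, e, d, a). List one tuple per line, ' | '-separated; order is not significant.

Row counts bottom-up:
  T → 4
  γ[c; COUNT(*)→g](T) → 3
  π[g](γ[c; COUNT(*)→g](T)) → 3
  U → 4
  (π[g](γ[c; COUNT(*)→g](T)) ⋈[g=d] U) → 2

== RESULT ==
g | e | d | a
1 | 6 | 1 | 4
1 | 6 | 1 | 4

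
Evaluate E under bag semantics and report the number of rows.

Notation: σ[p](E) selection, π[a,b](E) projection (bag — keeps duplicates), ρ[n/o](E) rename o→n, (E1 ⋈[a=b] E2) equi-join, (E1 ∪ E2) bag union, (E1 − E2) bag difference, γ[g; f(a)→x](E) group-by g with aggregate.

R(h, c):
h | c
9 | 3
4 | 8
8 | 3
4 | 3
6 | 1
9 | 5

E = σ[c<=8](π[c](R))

Stepwise |·|:
  R → 6
  π[c](R) → 6
  σ[c<=8](π[c](R)) → 6

|E| = 6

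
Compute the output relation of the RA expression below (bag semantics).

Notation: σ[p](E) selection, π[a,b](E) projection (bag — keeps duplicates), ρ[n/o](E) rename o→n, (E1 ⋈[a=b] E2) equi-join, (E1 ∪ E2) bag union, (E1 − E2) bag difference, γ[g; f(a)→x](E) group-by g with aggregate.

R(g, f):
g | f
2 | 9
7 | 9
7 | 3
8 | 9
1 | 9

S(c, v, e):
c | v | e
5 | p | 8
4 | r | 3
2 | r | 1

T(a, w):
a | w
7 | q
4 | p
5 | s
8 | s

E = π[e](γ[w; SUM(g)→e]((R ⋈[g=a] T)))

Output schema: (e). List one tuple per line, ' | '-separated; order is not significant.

Stepwise |·|:
  R → 5
  T → 4
  (R ⋈[g=a] T) → 3
  γ[w; SUM(g)→e]((R ⋈[g=a] T)) → 2
  π[e](γ[w; SUM(g)→e]((R ⋈[g=a] T))) → 2

== RESULT ==
e
8
14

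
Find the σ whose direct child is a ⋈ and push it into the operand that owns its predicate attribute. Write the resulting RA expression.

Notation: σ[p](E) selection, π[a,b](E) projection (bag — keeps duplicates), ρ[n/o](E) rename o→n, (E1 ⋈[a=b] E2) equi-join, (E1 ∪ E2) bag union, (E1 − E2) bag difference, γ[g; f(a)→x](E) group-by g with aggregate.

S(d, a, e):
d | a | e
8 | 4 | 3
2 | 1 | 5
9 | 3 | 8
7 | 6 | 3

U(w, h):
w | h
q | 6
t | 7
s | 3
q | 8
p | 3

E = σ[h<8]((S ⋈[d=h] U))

σ filters on h, owned by the right side.
E' = (S ⋈[d=h] σ[h<8](U))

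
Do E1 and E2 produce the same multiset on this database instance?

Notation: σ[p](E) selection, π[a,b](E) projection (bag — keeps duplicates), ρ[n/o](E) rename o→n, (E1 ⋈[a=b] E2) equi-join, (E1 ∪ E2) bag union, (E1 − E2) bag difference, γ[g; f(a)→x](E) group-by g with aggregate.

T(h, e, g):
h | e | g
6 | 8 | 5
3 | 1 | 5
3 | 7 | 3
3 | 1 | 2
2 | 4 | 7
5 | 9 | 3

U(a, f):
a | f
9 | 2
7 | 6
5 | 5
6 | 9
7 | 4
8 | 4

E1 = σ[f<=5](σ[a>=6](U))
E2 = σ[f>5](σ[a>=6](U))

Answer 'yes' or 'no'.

E1 subexpression sizes:
  U → 6
  σ[a>=6](U) → 5
  σ[f<=5](σ[a>=6](U)) → 3
E2 subexpression sizes:
  U → 6
  σ[a>=6](U) → 5
  σ[f>5](σ[a>=6](U)) → 2

E1 result:
a | f
7 | 4
8 | 4
9 | 2
E2 result:
a | f
6 | 9
7 | 6
Witness: (7, 4) appears 1× in E1 but 0× in E2.

no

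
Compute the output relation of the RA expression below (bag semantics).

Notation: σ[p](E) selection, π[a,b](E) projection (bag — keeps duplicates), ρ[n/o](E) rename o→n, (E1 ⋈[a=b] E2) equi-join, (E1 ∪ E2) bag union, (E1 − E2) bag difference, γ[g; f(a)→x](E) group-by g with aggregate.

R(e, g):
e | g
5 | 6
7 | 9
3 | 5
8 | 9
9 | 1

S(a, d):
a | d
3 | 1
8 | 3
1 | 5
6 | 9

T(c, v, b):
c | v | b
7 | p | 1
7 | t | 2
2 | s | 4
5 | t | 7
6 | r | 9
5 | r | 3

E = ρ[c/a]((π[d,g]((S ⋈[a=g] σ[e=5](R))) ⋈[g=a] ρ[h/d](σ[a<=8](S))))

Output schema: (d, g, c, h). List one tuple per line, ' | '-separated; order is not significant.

Stepwise |·|:
  S → 4
  R → 5
  σ[e=5](R) → 1
  (S ⋈[a=g] σ[e=5](R)) → 1
  π[d,g]((S ⋈[a=g] σ[e=5](R))) → 1
  S → 4
  σ[a<=8](S) → 4
  ρ[h/d](σ[a<=8](S)) → 4
  (π[d,g]((S ⋈[a=g] σ[e=5](R))) ⋈[g=a] ρ[h/d](σ[a<=8](S))) → 1
  ρ[c/a]((π[d,g]((S ⋈[a=g] σ[e=5](R))) ⋈[g=a] ρ[h/d](σ[a<=8](S)))) → 1

== RESULT ==
d | g | c | h
9 | 6 | 6 | 9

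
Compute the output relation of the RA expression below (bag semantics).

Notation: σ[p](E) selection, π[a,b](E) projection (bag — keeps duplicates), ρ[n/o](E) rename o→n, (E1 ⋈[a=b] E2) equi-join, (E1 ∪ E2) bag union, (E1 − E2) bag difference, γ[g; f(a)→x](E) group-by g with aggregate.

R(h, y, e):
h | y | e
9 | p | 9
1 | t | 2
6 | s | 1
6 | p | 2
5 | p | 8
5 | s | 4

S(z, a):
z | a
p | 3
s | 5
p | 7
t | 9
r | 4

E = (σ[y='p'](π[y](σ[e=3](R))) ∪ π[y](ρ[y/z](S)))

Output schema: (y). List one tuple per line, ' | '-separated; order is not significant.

Per-node cardinality:
  R → 6
  σ[e=3](R) → 0
  π[y](σ[e=3](R)) → 0
  σ[y='p'](π[y](σ[e=3](R))) → 0
  S → 5
  ρ[y/z](S) → 5
  π[y](ρ[y/z](S)) → 5
  (σ[y='p'](π[y](σ[e=3](R))) ∪ π[y](ρ[y/z](S))) → 5

== RESULT ==
y
p
p
r
s
t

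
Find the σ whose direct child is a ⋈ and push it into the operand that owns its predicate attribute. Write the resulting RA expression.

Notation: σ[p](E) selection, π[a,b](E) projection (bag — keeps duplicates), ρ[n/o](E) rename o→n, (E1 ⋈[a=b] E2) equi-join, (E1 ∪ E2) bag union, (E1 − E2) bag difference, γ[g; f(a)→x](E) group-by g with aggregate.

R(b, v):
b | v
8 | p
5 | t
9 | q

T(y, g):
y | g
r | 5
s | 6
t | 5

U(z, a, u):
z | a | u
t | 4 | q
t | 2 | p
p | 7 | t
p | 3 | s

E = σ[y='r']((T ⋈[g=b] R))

σ filters on y, owned by the left side.
E' = (σ[y='r'](T) ⋈[g=b] R)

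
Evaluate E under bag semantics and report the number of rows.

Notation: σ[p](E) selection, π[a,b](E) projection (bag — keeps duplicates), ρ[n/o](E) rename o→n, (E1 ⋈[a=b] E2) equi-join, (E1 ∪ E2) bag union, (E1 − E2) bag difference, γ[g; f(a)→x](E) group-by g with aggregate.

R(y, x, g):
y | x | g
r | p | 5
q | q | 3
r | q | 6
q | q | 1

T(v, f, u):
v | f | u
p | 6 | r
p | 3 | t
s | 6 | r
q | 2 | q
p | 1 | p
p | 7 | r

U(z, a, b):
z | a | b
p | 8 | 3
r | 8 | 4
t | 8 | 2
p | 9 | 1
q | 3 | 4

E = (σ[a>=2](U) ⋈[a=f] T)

Per-node cardinality:
  U → 5
  σ[a>=2](U) → 5
  T → 6
  (σ[a>=2](U) ⋈[a=f] T) → 1

|E| = 1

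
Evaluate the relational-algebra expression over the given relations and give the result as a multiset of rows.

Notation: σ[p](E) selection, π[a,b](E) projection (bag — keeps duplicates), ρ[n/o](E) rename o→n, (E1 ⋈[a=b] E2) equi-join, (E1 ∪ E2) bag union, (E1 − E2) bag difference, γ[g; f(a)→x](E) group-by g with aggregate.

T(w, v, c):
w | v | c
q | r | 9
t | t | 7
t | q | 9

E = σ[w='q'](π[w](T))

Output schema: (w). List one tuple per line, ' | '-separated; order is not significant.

Per-node cardinality:
  T → 3
  π[w](T) → 3
  σ[w='q'](π[w](T)) → 1

== RESULT ==
w
q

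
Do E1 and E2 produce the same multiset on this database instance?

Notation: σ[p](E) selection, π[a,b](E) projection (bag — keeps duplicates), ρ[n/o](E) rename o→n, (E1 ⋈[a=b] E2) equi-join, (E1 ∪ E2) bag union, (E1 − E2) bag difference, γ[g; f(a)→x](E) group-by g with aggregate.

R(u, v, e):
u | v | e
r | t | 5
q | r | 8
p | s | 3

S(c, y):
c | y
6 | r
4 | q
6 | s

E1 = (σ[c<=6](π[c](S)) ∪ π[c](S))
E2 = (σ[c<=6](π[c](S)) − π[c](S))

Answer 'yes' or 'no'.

E1 per-node cardinality:
  S → 3
  π[c](S) → 3
  σ[c<=6](π[c](S)) → 3
  S → 3
  π[c](S) → 3
  (σ[c<=6](π[c](S)) ∪ π[c](S)) → 6
E2 per-node cardinality:
  S → 3
  π[c](S) → 3
  σ[c<=6](π[c](S)) → 3
  S → 3
  π[c](S) → 3
  (σ[c<=6](π[c](S)) − π[c](S)) → 0

E1 result:
c
4
4
6
6
6
6
E2 result:
c
(0 rows)
Witness: (6,) appears 4× in E1 but 0× in E2.

no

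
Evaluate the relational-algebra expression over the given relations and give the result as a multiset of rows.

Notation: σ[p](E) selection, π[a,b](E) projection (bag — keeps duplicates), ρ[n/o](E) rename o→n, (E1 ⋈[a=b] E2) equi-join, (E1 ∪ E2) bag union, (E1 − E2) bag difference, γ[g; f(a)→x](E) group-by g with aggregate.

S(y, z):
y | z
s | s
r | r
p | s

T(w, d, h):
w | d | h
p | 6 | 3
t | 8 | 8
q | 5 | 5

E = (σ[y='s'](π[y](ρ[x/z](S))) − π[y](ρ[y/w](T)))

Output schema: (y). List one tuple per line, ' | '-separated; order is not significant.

Subexpression sizes:
  S → 3
  ρ[x/z](S) → 3
  π[y](ρ[x/z](S)) → 3
  σ[y='s'](π[y](ρ[x/z](S))) → 1
  T → 3
  ρ[y/w](T) → 3
  π[y](ρ[y/w](T)) → 3
  (σ[y='s'](π[y](ρ[x/z](S))) − π[y](ρ[y/w](T))) → 1

== RESULT ==
y
s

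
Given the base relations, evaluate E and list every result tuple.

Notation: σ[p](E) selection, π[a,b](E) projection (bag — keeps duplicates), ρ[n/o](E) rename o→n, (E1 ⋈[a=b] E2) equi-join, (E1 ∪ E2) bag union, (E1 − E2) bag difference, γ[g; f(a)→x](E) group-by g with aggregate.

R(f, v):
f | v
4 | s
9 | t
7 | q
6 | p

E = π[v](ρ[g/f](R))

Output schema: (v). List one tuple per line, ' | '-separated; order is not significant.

Row counts bottom-up:
  R → 4
  ρ[g/f](R) → 4
  π[v](ρ[g/f](R)) → 4

== RESULT ==
v
p
q
s
t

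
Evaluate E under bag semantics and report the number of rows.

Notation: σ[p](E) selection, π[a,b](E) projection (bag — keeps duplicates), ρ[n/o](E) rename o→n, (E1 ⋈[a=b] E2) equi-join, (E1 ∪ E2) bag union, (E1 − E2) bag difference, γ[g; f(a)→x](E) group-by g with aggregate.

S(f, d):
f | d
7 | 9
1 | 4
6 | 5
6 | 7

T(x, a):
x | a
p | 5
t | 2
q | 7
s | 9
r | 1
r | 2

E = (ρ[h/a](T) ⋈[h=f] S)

Row counts bottom-up:
  T → 6
  ρ[h/a](T) → 6
  S → 4
  (ρ[h/a](T) ⋈[h=f] S) → 2

|E| = 2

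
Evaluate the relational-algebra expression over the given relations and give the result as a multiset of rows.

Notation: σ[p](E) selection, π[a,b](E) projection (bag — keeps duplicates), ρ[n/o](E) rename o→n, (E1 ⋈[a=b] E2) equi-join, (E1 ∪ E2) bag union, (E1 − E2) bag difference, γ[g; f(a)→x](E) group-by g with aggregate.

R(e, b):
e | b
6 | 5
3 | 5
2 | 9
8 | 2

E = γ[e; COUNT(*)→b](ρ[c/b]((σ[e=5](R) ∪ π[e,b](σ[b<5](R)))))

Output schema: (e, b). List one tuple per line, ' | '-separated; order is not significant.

Row counts bottom-up:
  R → 4
  σ[e=5](R) → 0
  R → 4
  σ[b<5](R) → 1
  π[e,b](σ[b<5](R)) → 1
  (σ[e=5](R) ∪ π[e,b](σ[b<5](R))) → 1
  ρ[c/b]((σ[e=5](R) ∪ π[e,b](σ[b<5](R)))) → 1
  γ[e; COUNT(*)→b](ρ[c/b]((σ[e=5](R) ∪ π[e,b](σ[b<5](R))))) → 1

== RESULT ==
e | b
8 | 1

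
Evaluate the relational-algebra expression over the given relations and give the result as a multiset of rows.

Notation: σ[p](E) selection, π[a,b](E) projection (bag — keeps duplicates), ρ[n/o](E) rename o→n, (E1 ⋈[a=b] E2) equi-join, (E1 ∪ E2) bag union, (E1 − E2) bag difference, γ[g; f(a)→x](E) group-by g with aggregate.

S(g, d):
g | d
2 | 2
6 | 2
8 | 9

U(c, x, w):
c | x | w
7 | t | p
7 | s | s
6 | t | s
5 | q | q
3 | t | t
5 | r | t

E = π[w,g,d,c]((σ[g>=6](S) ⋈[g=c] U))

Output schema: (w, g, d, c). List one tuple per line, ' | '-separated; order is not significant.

Subexpression sizes:
  S → 3
  σ[g>=6](S) → 2
  U → 6
  (σ[g>=6](S) ⋈[g=c] U) → 1
  π[w,g,d,c]((σ[g>=6](S) ⋈[g=c] U)) → 1

== RESULT ==
w | g | d | c
s | 6 | 2 | 6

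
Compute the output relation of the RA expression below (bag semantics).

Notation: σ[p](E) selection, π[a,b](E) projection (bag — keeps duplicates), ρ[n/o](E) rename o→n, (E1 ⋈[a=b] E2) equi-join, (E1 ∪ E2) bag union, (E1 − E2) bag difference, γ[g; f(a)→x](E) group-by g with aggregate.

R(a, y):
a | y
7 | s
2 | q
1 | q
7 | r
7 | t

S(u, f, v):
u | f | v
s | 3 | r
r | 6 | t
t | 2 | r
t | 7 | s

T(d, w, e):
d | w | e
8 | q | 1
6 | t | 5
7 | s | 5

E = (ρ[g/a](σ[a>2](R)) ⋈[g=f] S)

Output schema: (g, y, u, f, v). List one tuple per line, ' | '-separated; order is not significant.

Subexpression sizes:
  R → 5
  σ[a>2](R) → 3
  ρ[g/a](σ[a>2](R)) → 3
  S → 4
  (ρ[g/a](σ[a>2](R)) ⋈[g=f] S) → 3

== RESULT ==
g | y | u | f | v
7 | r | t | 7 | s
7 | s | t | 7 | s
7 | t | t | 7 | s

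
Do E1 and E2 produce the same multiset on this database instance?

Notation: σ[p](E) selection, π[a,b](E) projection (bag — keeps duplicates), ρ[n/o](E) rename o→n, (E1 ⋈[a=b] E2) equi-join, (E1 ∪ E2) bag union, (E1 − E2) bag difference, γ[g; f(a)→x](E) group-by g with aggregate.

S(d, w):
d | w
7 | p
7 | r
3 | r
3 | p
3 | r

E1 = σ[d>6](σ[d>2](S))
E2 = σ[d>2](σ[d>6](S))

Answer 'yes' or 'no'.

E1 subexpression sizes:
  S → 5
  σ[d>2](S) → 5
  σ[d>6](σ[d>2](S)) → 2
E2 subexpression sizes:
  S → 5
  σ[d>6](S) → 2
  σ[d>2](σ[d>6](S)) → 2

E1 and E2 produce the same multiset:
d | w
7 | p
7 | r

yes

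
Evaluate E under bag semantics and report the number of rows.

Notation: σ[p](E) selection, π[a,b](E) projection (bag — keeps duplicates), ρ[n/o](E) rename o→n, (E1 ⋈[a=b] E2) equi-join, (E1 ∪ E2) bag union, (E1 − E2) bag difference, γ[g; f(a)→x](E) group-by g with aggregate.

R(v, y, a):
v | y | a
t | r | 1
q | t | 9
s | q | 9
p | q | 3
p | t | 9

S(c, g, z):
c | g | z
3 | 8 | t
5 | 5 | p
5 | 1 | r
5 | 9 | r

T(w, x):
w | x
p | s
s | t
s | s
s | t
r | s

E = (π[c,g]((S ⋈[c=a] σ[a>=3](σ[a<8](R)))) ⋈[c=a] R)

Stepwise |·|:
  S → 4
  R → 5
  σ[a<8](R) → 2
  σ[a>=3](σ[a<8](R)) → 1
  (S ⋈[c=a] σ[a>=3](σ[a<8](R))) → 1
  π[c,g]((S ⋈[c=a] σ[a>=3](σ[a<8](R)))) → 1
  R → 5
  (π[c,g]((S ⋈[c=a] σ[a>=3](σ[a<8](R)))) ⋈[c=a] R) → 1

|E| = 1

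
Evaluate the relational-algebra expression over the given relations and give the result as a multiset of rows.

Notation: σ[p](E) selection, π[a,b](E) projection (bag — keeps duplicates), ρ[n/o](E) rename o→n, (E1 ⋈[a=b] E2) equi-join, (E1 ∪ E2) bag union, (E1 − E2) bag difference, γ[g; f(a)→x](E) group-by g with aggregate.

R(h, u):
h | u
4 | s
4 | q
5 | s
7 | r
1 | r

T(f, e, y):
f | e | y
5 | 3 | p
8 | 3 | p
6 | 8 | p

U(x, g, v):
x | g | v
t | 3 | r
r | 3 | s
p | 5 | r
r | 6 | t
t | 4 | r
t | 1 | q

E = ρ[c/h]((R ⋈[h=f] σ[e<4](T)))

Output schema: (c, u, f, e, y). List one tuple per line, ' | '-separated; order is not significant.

Subexpression sizes:
  R → 5
  T → 3
  σ[e<4](T) → 2
  (R ⋈[h=f] σ[e<4](T)) → 1
  ρ[c/h]((R ⋈[h=f] σ[e<4](T))) → 1

== RESULT ==
c | u | f | e | y
5 | s | 5 | 3 | p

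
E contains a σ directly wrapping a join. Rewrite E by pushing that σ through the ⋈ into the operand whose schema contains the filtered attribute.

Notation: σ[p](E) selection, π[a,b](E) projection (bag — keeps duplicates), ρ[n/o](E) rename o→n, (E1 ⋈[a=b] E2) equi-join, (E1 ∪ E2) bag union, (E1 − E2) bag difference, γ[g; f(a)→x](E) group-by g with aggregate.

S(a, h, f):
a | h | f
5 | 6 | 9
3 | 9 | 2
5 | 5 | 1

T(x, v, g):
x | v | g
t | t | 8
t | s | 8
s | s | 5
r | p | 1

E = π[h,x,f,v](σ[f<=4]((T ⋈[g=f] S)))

σ filters on f, owned by the right side.
E' = π[h,x,f,v]((T ⋈[g=f] σ[f<=4](S)))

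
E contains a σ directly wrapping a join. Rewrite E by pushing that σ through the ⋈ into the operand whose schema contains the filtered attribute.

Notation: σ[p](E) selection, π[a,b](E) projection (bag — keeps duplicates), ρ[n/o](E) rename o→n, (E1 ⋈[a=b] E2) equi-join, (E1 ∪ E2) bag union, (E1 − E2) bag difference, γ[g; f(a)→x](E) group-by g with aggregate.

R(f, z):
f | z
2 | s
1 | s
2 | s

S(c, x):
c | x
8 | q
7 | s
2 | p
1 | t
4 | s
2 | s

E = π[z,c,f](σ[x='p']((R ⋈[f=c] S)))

σ filters on x, owned by the right side.
E' = π[z,c,f]((R ⋈[f=c] σ[x='p'](S)))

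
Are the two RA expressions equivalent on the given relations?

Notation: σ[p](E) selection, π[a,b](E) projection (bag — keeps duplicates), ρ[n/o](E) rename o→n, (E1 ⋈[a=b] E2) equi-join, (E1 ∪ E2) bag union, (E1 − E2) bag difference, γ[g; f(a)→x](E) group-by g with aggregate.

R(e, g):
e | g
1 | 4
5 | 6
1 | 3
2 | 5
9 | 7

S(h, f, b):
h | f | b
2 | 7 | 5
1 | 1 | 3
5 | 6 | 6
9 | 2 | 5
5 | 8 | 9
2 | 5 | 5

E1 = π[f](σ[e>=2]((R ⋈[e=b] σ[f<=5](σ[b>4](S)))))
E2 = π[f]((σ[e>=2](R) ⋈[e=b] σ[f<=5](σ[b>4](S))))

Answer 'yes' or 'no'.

E1 subexpression sizes:
  R → 5
  S → 6
  σ[b>4](S) → 5
  σ[f<=5](σ[b>4](S)) → 2
  (R ⋈[e=b] σ[f<=5](σ[b>4](S))) → 2
  σ[e>=2]((R ⋈[e=b] σ[f<=5](σ[b>4](S)))) → 2
  π[f](σ[e>=2]((R ⋈[e=b] σ[f<=5](σ[b>4](S))))) → 2
E2 subexpression sizes:
  R → 5
  σ[e>=2](R) → 3
  S → 6
  σ[b>4](S) → 5
  σ[f<=5](σ[b>4](S)) → 2
  (σ[e>=2](R) ⋈[e=b] σ[f<=5](σ[b>4](S))) → 2
  π[f]((σ[e>=2](R) ⋈[e=b] σ[f<=5](σ[b>4](S)))) → 2

E1 and E2 produce the same multiset:
f
2
5

yes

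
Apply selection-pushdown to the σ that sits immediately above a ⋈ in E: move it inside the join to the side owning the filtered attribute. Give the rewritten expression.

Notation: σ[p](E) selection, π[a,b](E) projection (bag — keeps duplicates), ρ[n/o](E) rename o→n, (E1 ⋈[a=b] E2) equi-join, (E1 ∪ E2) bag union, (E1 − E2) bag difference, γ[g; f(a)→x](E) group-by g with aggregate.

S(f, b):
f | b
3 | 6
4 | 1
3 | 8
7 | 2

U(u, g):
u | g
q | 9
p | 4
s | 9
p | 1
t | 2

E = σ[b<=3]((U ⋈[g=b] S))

σ filters on b, owned by the right side.
E' = (U ⋈[g=b] σ[b<=3](S))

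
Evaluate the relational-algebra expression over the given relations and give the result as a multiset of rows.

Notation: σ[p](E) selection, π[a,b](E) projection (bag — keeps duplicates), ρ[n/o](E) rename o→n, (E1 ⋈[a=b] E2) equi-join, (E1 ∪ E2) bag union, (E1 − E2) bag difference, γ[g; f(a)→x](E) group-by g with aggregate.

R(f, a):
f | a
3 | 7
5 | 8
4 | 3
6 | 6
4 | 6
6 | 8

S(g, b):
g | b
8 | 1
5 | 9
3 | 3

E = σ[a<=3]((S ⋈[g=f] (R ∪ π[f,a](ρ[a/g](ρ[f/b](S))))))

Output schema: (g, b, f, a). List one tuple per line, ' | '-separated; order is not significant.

Subexpression sizes:
  S → 3
  R → 6
  S → 3
  ρ[f/b](S) → 3
  ρ[a/g](ρ[f/b](S)) → 3
  π[f,a](ρ[a/g](ρ[f/b](S))) → 3
  (R ∪ π[f,a](ρ[a/g](ρ[f/b](S)))) → 9
  (S ⋈[g=f] (R ∪ π[f,a](ρ[a/g](ρ[f/b](S))))) → 3
  σ[a<=3]((S ⋈[g=f] (R ∪ π[f,a](ρ[a/g](ρ[f/b](S)))))) → 1

== RESULT ==
g | b | f | a
3 | 3 | 3 | 3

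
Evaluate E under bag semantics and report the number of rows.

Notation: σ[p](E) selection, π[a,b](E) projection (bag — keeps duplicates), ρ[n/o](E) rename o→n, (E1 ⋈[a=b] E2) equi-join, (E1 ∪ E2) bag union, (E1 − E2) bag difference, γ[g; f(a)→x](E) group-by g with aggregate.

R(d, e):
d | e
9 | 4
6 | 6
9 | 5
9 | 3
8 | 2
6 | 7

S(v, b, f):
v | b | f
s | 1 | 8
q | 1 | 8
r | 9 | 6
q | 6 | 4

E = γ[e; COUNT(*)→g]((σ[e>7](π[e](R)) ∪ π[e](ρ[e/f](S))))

Per-node cardinality:
  R → 6
  π[e](R) → 6
  σ[e>7](π[e](R)) → 0
  S → 4
  ρ[e/f](S) → 4
  π[e](ρ[e/f](S)) → 4
  (σ[e>7](π[e](R)) ∪ π[e](ρ[e/f](S))) → 4
  γ[e; COUNT(*)→g]((σ[e>7](π[e](R)) ∪ π[e](ρ[e/f](S)))) → 3

|E| = 3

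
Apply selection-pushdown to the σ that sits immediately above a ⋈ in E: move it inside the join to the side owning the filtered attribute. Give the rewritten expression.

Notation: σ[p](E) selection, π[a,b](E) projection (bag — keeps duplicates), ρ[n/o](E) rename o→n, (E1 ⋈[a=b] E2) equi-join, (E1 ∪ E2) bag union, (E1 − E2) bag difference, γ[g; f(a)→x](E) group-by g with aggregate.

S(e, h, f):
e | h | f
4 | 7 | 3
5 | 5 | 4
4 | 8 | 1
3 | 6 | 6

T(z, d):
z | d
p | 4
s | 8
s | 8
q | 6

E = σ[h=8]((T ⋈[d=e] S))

σ filters on h, owned by the right side.
E' = (T ⋈[d=e] σ[h=8](S))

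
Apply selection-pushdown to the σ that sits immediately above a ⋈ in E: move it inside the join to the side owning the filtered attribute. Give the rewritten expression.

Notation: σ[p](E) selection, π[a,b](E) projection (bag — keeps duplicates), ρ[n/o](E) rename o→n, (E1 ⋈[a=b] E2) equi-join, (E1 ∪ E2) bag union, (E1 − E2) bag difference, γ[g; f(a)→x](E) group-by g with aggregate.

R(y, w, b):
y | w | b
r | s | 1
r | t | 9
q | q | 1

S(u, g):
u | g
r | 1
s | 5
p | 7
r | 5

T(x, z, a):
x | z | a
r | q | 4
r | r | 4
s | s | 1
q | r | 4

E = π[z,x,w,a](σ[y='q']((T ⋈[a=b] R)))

σ filters on y, owned by the right side.
E' = π[z,x,w,a]((T ⋈[a=b] σ[y='q'](R)))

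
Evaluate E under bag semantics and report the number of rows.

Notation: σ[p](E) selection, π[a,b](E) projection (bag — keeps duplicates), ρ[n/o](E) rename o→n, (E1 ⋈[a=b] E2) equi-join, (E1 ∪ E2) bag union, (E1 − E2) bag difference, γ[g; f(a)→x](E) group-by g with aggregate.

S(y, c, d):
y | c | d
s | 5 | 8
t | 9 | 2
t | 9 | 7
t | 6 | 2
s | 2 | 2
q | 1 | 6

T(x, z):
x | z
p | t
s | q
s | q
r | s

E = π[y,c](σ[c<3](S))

Per-node cardinality:
  S → 6
  σ[c<3](S) → 2
  π[y,c](σ[c<3](S)) → 2

|E| = 2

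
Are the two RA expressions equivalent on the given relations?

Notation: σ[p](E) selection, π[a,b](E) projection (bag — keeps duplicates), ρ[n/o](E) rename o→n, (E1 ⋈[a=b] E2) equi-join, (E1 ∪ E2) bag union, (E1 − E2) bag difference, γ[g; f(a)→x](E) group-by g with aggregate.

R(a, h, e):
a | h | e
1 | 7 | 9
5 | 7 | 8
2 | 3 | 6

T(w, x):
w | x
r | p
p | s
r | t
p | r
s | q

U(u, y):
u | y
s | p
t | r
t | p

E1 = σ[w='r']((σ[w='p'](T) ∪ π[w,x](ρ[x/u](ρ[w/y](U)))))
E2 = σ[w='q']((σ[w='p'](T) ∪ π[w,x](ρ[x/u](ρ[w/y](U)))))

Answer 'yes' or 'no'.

E1 stepwise |·|:
  T → 5
  σ[w='p'](T) → 2
  U → 3
  ρ[w/y](U) → 3
  ρ[x/u](ρ[w/y](U)) → 3
  π[w,x](ρ[x/u](ρ[w/y](U))) → 3
  (σ[w='p'](T) ∪ π[w,x](ρ[x/u](ρ[w/y](U)))) → 5
  σ[w='r']((σ[w='p'](T) ∪ π[w,x](ρ[x/u](ρ[w/y](U))))) → 1
E2 stepwise |·|:
  T → 5
  σ[w='p'](T) → 2
  U → 3
  ρ[w/y](U) → 3
  ρ[x/u](ρ[w/y](U)) → 3
  π[w,x](ρ[x/u](ρ[w/y](U))) → 3
  (σ[w='p'](T) ∪ π[w,x](ρ[x/u](ρ[w/y](U)))) → 5
  σ[w='q']((σ[w='p'](T) ∪ π[w,x](ρ[x/u](ρ[w/y](U))))) → 0

E1 result:
w | x
r | t
E2 result:
w | x
(0 rows)
Witness: ('r', 't') appears 1× in E1 but 0× in E2.

no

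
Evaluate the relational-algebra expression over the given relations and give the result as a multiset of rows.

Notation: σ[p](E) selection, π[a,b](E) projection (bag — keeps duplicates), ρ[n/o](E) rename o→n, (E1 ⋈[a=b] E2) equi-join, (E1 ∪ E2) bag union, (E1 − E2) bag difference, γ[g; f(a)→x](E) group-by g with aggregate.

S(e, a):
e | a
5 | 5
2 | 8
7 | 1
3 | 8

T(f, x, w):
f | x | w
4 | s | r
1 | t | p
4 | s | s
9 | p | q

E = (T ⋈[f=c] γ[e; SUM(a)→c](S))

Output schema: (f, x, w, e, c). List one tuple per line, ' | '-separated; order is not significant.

Subexpression sizes:
  T → 4
  S → 4
  γ[e; SUM(a)→c](S) → 4
  (T ⋈[f=c] γ[e; SUM(a)→c](S)) → 1

== RESULT ==
f | x | w | e | c
1 | t | p | 7 | 1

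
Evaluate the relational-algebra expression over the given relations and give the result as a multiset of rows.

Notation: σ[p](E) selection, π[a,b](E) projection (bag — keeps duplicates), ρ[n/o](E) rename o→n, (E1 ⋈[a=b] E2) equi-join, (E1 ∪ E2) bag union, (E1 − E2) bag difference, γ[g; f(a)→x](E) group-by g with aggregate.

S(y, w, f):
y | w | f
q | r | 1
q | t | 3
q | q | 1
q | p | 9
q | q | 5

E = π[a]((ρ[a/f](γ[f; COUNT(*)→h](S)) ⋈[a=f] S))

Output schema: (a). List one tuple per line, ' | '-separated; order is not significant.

Row counts bottom-up:
  S → 5
  γ[f; COUNT(*)→h](S) → 4
  ρ[a/f](γ[f; COUNT(*)→h](S)) → 4
  S → 5
  (ρ[a/f](γ[f; COUNT(*)→h](S)) ⋈[a=f] S) → 5
  π[a]((ρ[a/f](γ[f; COUNT(*)→h](S)) ⋈[a=f] S)) → 5

== RESULT ==
a
1
1
3
5
9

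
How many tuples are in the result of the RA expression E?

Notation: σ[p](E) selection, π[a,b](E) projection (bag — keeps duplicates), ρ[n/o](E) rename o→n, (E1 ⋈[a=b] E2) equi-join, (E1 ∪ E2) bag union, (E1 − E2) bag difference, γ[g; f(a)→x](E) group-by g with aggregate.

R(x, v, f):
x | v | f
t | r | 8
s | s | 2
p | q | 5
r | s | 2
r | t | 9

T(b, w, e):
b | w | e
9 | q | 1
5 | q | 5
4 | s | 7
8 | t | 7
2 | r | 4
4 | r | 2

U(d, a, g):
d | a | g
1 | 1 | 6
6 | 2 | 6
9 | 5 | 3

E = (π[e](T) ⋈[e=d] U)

Per-node cardinality:
  T → 6
  π[e](T) → 6
  U → 3
  (π[e](T) ⋈[e=d] U) → 1

|E| = 1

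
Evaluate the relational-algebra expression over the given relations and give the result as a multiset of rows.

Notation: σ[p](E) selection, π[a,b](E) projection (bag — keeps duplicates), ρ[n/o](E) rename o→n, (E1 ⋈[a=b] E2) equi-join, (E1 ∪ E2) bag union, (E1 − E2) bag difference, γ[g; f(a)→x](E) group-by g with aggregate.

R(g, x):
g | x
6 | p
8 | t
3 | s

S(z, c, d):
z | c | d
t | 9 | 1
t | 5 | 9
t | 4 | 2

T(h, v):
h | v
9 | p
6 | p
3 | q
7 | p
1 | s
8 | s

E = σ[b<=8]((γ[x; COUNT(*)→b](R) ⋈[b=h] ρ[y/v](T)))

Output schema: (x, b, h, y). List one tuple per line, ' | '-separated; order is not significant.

Row counts bottom-up:
  R → 3
  γ[x; COUNT(*)→b](R) → 3
  T → 6
  ρ[y/v](T) → 6
  (γ[x; COUNT(*)→b](R) ⋈[b=h] ρ[y/v](T)) → 3
  σ[b<=8]((γ[x; COUNT(*)→b](R) ⋈[b=h] ρ[y/v](T))) → 3

== RESULT ==
x | b | h | y
p | 1 | 1 | s
s | 1 | 1 | s
t | 1 | 1 | s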